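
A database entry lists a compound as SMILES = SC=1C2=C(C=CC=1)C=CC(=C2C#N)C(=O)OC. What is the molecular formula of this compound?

Walk through each heavy atom and fill implicit hydrogens from standard valence (C 4, N 3, O 2, S 2, halogen 1):
  atom 1: S, bond orders sum to 1 (valence 2) → 1 H
  atom 2: C, bond orders sum to 4 (valence 4) → 0 H
  atom 3: C, bond orders sum to 4 (valence 4) → 0 H
  atom 4: C, bond orders sum to 4 (valence 4) → 0 H
  atom 5: C, bond orders sum to 3 (valence 4) → 1 H
  atom 6: C, bond orders sum to 3 (valence 4) → 1 H
  atom 7: C, bond orders sum to 3 (valence 4) → 1 H
  atom 8: C, bond orders sum to 3 (valence 4) → 1 H
  atom 9: C, bond orders sum to 3 (valence 4) → 1 H
  atom 10: C, bond orders sum to 4 (valence 4) → 0 H
  atom 11: C, bond orders sum to 4 (valence 4) → 0 H
  atom 12: C, bond orders sum to 4 (valence 4) → 0 H
  atom 13: N, bond orders sum to 3 (valence 3) → 0 H
  atom 14: C, bond orders sum to 4 (valence 4) → 0 H
  atom 15: O, bond orders sum to 2 (valence 2) → 0 H
  atom 16: O, bond orders sum to 2 (valence 2) → 0 H
  atom 17: C, bond orders sum to 1 (valence 4) → 3 H
Totals → C:13, H:9, N:1, O:2, S:1.
In Hill order: C13H9NO2S.

C13H9NO2S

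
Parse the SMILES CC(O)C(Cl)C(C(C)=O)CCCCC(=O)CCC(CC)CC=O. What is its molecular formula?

C18H31ClO4

Walk through each heavy atom and fill implicit hydrogens from standard valence (C 4, N 3, O 2, S 2, halogen 1):
  atom 1: C, bond orders sum to 1 (valence 4) → 3 H
  atom 2: C, bond orders sum to 3 (valence 4) → 1 H
  atom 3: O, bond orders sum to 1 (valence 2) → 1 H
  atom 4: C, bond orders sum to 3 (valence 4) → 1 H
  atom 5: Cl (halogen, monovalent) → 0 H
  atom 6: C, bond orders sum to 3 (valence 4) → 1 H
  atom 7: C, bond orders sum to 4 (valence 4) → 0 H
  atom 8: C, bond orders sum to 1 (valence 4) → 3 H
  atom 9: O, bond orders sum to 2 (valence 2) → 0 H
  atom 10: C, bond orders sum to 2 (valence 4) → 2 H
  atom 11: C, bond orders sum to 2 (valence 4) → 2 H
  atom 12: C, bond orders sum to 2 (valence 4) → 2 H
  atom 13: C, bond orders sum to 2 (valence 4) → 2 H
  atom 14: C, bond orders sum to 4 (valence 4) → 0 H
  atom 15: O, bond orders sum to 2 (valence 2) → 0 H
  atom 16: C, bond orders sum to 2 (valence 4) → 2 H
  atom 17: C, bond orders sum to 2 (valence 4) → 2 H
  atom 18: C, bond orders sum to 3 (valence 4) → 1 H
  atom 19: C, bond orders sum to 2 (valence 4) → 2 H
  atom 20: C, bond orders sum to 1 (valence 4) → 3 H
  atom 21: C, bond orders sum to 2 (valence 4) → 2 H
  atom 22: C, bond orders sum to 3 (valence 4) → 1 H
  atom 23: O, bond orders sum to 2 (valence 2) → 0 H
Totals → C:18, H:31, Cl:1, O:4.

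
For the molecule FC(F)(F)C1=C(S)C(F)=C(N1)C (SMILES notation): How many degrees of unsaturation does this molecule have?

3

Molecular formula: C6H5F4NS.
DoU = (2C + 2 + N − H − X) / 2, where X is the halogen count and O/S are ignored.
    = (2·6 + 2 + 1 − 5 − 4) / 2 = 6 / 2 = 3.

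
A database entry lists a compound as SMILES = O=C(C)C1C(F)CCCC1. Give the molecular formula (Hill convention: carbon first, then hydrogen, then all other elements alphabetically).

C8H13FO

Walk through each heavy atom and fill implicit hydrogens from standard valence (C 4, N 3, O 2, S 2, halogen 1):
  atom 1: O, bond orders sum to 2 (valence 2) → 0 H
  atom 2: C, bond orders sum to 4 (valence 4) → 0 H
  atom 3: C, bond orders sum to 1 (valence 4) → 3 H
  atom 4: C, bond orders sum to 3 (valence 4) → 1 H
  atom 5: C, bond orders sum to 3 (valence 4) → 1 H
  atom 6: F (halogen, monovalent) → 0 H
  atom 7: C, bond orders sum to 2 (valence 4) → 2 H
  atom 8: C, bond orders sum to 2 (valence 4) → 2 H
  atom 9: C, bond orders sum to 2 (valence 4) → 2 H
  atom 10: C, bond orders sum to 2 (valence 4) → 2 H
Totals → C:8, H:13, F:1, O:1.
In Hill order: C8H13FO.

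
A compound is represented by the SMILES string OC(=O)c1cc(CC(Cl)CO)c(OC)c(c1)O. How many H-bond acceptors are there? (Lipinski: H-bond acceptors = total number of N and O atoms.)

5

N atoms: 0; O atoms: 5.
Lipinski HBA = 0 + 5 = 5.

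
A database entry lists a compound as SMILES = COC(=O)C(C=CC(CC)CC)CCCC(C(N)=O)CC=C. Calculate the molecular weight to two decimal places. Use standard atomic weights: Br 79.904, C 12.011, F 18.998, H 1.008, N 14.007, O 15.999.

309.45 g/mol

First, the molecular formula is C18H31NO3 (counting implicit H from valence).
  C: 18 × 12.011 = 216.198
  H: 31 × 1.008 = 31.248
  N: 1 × 14.007 = 14.007
  O: 3 × 15.999 = 47.997
Sum: 18×12.011 + 31×1.008 + 1×14.007 + 3×15.999 = 309.450 → 309.45 g/mol.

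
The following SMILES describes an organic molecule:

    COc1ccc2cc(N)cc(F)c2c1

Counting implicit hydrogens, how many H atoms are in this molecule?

10

Walk through each heavy atom and fill implicit hydrogens from standard valence (C 4, N 3, O 2, S 2, halogen 1); for lowercase aromatic atoms, an aromatic c carries 1 H when it has two neighbours and 0 H with three, and aromatic n carries 0 H:
  atom 1: C, bond orders sum to 1 (valence 4) → 3 H
  atom 2: O, bond orders sum to 2 (valence 2) → 0 H
  atom 3: aromatic c, 3 neighbours → 0 H
  atom 4: aromatic c, 2 neighbours → 1 H
  atom 5: aromatic c, 2 neighbours → 1 H
  atom 6: aromatic c, 3 neighbours → 0 H
  atom 7: aromatic c, 2 neighbours → 1 H
  atom 8: aromatic c, 3 neighbours → 0 H
  atom 9: N, bond orders sum to 1 (valence 3) → 2 H
  atom 10: aromatic c, 2 neighbours → 1 H
  atom 11: aromatic c, 3 neighbours → 0 H
  atom 12: F (halogen, monovalent) → 0 H
  atom 13: aromatic c, 3 neighbours → 0 H
  atom 14: aromatic c, 2 neighbours → 1 H
Total hydrogens: 10.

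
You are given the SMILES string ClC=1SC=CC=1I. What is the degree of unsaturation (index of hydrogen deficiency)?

3

Degree of unsaturation = (number of rings) + (number of π bonds).
Ring closures in the SMILES: 1.
π bonds: 2 double bonds (each 1 DoU) → 2 DoU from unsaturation.
Total DoU = 1 + 2 = 3.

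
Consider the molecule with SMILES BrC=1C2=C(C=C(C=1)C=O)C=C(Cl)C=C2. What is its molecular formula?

Walk through each heavy atom and fill implicit hydrogens from standard valence (C 4, N 3, O 2, S 2, halogen 1):
  atom 1: Br (halogen, monovalent) → 0 H
  atom 2: C, bond orders sum to 4 (valence 4) → 0 H
  atom 3: C, bond orders sum to 4 (valence 4) → 0 H
  atom 4: C, bond orders sum to 4 (valence 4) → 0 H
  atom 5: C, bond orders sum to 3 (valence 4) → 1 H
  atom 6: C, bond orders sum to 4 (valence 4) → 0 H
  atom 7: C, bond orders sum to 3 (valence 4) → 1 H
  atom 8: C, bond orders sum to 3 (valence 4) → 1 H
  atom 9: O, bond orders sum to 2 (valence 2) → 0 H
  atom 10: C, bond orders sum to 3 (valence 4) → 1 H
  atom 11: C, bond orders sum to 4 (valence 4) → 0 H
  atom 12: Cl (halogen, monovalent) → 0 H
  atom 13: C, bond orders sum to 3 (valence 4) → 1 H
  atom 14: C, bond orders sum to 3 (valence 4) → 1 H
Totals → C:11, H:6, Br:1, Cl:1, O:1.

C11H6BrClO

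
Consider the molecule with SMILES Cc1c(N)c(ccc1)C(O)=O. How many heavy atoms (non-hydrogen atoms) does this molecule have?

11

Every atom symbol written in the SMILES (organic subset) is one heavy atom; implicit H are not written.
Heavy atoms by element → C:8, N:1, O:2.
Total: 11.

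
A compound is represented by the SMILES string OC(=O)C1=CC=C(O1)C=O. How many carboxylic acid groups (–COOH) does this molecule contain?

1

The carboxylic acid motif appears at heavy-atom position 2 in the SMILES.
Other groups present: 1 aldehyde.
Carboxylic acid count: 1.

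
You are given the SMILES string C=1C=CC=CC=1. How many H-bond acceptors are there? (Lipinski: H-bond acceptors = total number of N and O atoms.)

N atoms: 0; O atoms: 0.
Lipinski HBA = 0 + 0 = 0.

0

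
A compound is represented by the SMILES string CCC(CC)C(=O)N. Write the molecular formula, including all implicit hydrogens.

C6H13NO

Walk through each heavy atom and fill implicit hydrogens from standard valence (C 4, N 3, O 2, S 2, halogen 1):
  atom 1: C, bond orders sum to 1 (valence 4) → 3 H
  atom 2: C, bond orders sum to 2 (valence 4) → 2 H
  atom 3: C, bond orders sum to 3 (valence 4) → 1 H
  atom 4: C, bond orders sum to 2 (valence 4) → 2 H
  atom 5: C, bond orders sum to 1 (valence 4) → 3 H
  atom 6: C, bond orders sum to 4 (valence 4) → 0 H
  atom 7: O, bond orders sum to 2 (valence 2) → 0 H
  atom 8: N, bond orders sum to 1 (valence 3) → 2 H
Totals → C:6, H:13, N:1, O:1.
In Hill order: C6H13NO.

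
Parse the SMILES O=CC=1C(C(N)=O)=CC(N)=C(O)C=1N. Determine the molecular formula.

Walk through each heavy atom and fill implicit hydrogens from standard valence (C 4, N 3, O 2, S 2, halogen 1):
  atom 1: O, bond orders sum to 2 (valence 2) → 0 H
  atom 2: C, bond orders sum to 3 (valence 4) → 1 H
  atom 3: C, bond orders sum to 4 (valence 4) → 0 H
  atom 4: C, bond orders sum to 4 (valence 4) → 0 H
  atom 5: C, bond orders sum to 4 (valence 4) → 0 H
  atom 6: N, bond orders sum to 1 (valence 3) → 2 H
  atom 7: O, bond orders sum to 2 (valence 2) → 0 H
  atom 8: C, bond orders sum to 3 (valence 4) → 1 H
  atom 9: C, bond orders sum to 4 (valence 4) → 0 H
  atom 10: N, bond orders sum to 1 (valence 3) → 2 H
  atom 11: C, bond orders sum to 4 (valence 4) → 0 H
  atom 12: O, bond orders sum to 1 (valence 2) → 1 H
  atom 13: C, bond orders sum to 4 (valence 4) → 0 H
  atom 14: N, bond orders sum to 1 (valence 3) → 2 H
Totals → C:8, H:9, N:3, O:3.

C8H9N3O3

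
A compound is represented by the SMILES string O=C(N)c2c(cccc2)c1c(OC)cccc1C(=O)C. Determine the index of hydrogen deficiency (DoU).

10

Molecular formula: C16H15NO3.
DoU = (2C + 2 + N − H − X) / 2, where X is the halogen count and O/S are ignored.
    = (2·16 + 2 + 1 − 15 − 0) / 2 = 20 / 2 = 10.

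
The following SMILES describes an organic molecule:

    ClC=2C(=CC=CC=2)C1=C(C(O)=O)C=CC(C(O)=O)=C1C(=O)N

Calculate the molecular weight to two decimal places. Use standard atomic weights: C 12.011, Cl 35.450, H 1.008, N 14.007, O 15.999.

319.70 g/mol

First, the molecular formula is C15H10ClNO5 (counting implicit H from valence).
  C: 15 × 12.011 = 180.165
  Cl: 1 × 35.450 = 35.450
  H: 10 × 1.008 = 10.080
  N: 1 × 14.007 = 14.007
  O: 5 × 15.999 = 79.995
Sum: 15×12.011 + 1×35.450 + 10×1.008 + 1×14.007 + 5×15.999 = 319.697 → 319.70 g/mol.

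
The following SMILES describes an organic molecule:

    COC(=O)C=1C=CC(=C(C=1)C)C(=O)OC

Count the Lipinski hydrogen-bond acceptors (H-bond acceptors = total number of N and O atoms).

4

N atoms: 0; O atoms: 4.
Lipinski HBA = 0 + 4 = 4.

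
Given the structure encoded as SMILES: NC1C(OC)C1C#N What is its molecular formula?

Walk through each heavy atom and fill implicit hydrogens from standard valence (C 4, N 3, O 2, S 2, halogen 1):
  atom 1: N, bond orders sum to 1 (valence 3) → 2 H
  atom 2: C, bond orders sum to 3 (valence 4) → 1 H
  atom 3: C, bond orders sum to 3 (valence 4) → 1 H
  atom 4: O, bond orders sum to 2 (valence 2) → 0 H
  atom 5: C, bond orders sum to 1 (valence 4) → 3 H
  atom 6: C, bond orders sum to 3 (valence 4) → 1 H
  atom 7: C, bond orders sum to 4 (valence 4) → 0 H
  atom 8: N, bond orders sum to 3 (valence 3) → 0 H
Totals → C:5, H:8, N:2, O:1.

C5H8N2O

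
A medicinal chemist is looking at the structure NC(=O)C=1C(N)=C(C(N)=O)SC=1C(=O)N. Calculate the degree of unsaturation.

Degree of unsaturation = (number of rings) + (number of π bonds).
Ring closures in the SMILES: 1.
π bonds: 5 double bonds (each 1 DoU) → 5 DoU from unsaturation.
Total DoU = 1 + 5 = 6.

6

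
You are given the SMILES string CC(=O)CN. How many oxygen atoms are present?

Scan the SMILES for O atoms (remember two-letter symbols like Cl and Br are single atoms).
Oxygen count: 1.

1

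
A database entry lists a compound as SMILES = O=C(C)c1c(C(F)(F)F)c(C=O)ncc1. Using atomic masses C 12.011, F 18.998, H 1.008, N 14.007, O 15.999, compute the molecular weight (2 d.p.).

217.15 g/mol

First, the molecular formula is C9H6F3NO2 (counting implicit H from valence).
  C: 9 × 12.011 = 108.099
  F: 3 × 18.998 = 56.994
  H: 6 × 1.008 = 6.048
  N: 1 × 14.007 = 14.007
  O: 2 × 15.999 = 31.998
Sum: 9×12.011 + 3×18.998 + 6×1.008 + 1×14.007 + 2×15.999 = 217.146 → 217.15 g/mol.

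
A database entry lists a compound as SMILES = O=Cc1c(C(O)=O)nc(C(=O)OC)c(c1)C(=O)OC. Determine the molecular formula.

Walk through each heavy atom and fill implicit hydrogens from standard valence (C 4, N 3, O 2, S 2, halogen 1); for lowercase aromatic atoms, an aromatic c carries 1 H when it has two neighbours and 0 H with three, and aromatic n carries 0 H:
  atom 1: O, bond orders sum to 2 (valence 2) → 0 H
  atom 2: C, bond orders sum to 3 (valence 4) → 1 H
  atom 3: aromatic c, 3 neighbours → 0 H
  atom 4: aromatic c, 3 neighbours → 0 H
  atom 5: C, bond orders sum to 4 (valence 4) → 0 H
  atom 6: O, bond orders sum to 1 (valence 2) → 1 H
  atom 7: O, bond orders sum to 2 (valence 2) → 0 H
  atom 8: aromatic n, 2 neighbours → 0 H
  atom 9: aromatic c, 3 neighbours → 0 H
  atom 10: C, bond orders sum to 4 (valence 4) → 0 H
  atom 11: O, bond orders sum to 2 (valence 2) → 0 H
  atom 12: O, bond orders sum to 2 (valence 2) → 0 H
  atom 13: C, bond orders sum to 1 (valence 4) → 3 H
  atom 14: aromatic c, 3 neighbours → 0 H
  atom 15: aromatic c, 2 neighbours → 1 H
  atom 16: C, bond orders sum to 4 (valence 4) → 0 H
  atom 17: O, bond orders sum to 2 (valence 2) → 0 H
  atom 18: O, bond orders sum to 2 (valence 2) → 0 H
  atom 19: C, bond orders sum to 1 (valence 4) → 3 H
Totals → C:11, H:9, N:1, O:7.
In Hill order: C11H9NO7.

C11H9NO7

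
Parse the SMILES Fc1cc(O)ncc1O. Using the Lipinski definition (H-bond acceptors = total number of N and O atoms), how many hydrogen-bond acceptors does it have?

N atoms: 1; O atoms: 2.
Lipinski HBA = 1 + 2 = 3.

3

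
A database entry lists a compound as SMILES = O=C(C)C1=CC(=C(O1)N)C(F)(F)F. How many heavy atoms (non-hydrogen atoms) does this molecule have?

13

Every atom symbol written in the SMILES (organic subset) is one heavy atom; implicit H are not written.
Heavy atoms by element → C:7, F:3, N:1, O:2.
Total: 13.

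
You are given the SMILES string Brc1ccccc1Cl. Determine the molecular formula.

Walk through each heavy atom and fill implicit hydrogens from standard valence (C 4, N 3, O 2, S 2, halogen 1); for lowercase aromatic atoms, an aromatic c carries 1 H when it has two neighbours and 0 H with three, and aromatic n carries 0 H:
  atom 1: Br (halogen, monovalent) → 0 H
  atom 2: aromatic c, 3 neighbours → 0 H
  atom 3: aromatic c, 2 neighbours → 1 H
  atom 4: aromatic c, 2 neighbours → 1 H
  atom 5: aromatic c, 2 neighbours → 1 H
  atom 6: aromatic c, 2 neighbours → 1 H
  atom 7: aromatic c, 3 neighbours → 0 H
  atom 8: Cl (halogen, monovalent) → 0 H
Totals → C:6, H:4, Br:1, Cl:1.
In Hill order: C6H4BrCl.

C6H4BrCl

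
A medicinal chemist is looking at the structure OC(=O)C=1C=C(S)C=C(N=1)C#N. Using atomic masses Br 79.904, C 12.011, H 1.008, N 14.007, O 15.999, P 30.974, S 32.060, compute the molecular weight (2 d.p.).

First, the molecular formula is C7H4N2O2S (counting implicit H from valence).
  C: 7 × 12.011 = 84.077
  H: 4 × 1.008 = 4.032
  N: 2 × 14.007 = 28.014
  O: 2 × 15.999 = 31.998
  S: 1 × 32.060 = 32.060
Sum: 7×12.011 + 4×1.008 + 2×14.007 + 2×15.999 + 1×32.060 = 180.181 → 180.18 g/mol.

180.18 g/mol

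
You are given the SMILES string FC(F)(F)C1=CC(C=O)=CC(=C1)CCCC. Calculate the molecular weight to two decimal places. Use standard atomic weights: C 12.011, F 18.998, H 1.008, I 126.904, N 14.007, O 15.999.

230.23 g/mol

First, the molecular formula is C12H13F3O (counting implicit H from valence).
  C: 12 × 12.011 = 144.132
  F: 3 × 18.998 = 56.994
  H: 13 × 1.008 = 13.104
  O: 1 × 15.999 = 15.999
Sum: 12×12.011 + 3×18.998 + 13×1.008 + 1×15.999 = 230.229 → 230.23 g/mol.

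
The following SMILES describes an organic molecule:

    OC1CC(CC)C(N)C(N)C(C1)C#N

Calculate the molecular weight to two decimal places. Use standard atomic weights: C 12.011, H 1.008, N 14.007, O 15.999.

197.28 g/mol

First, the molecular formula is C10H19N3O (counting implicit H from valence).
  C: 10 × 12.011 = 120.110
  H: 19 × 1.008 = 19.152
  N: 3 × 14.007 = 42.021
  O: 1 × 15.999 = 15.999
Sum: 10×12.011 + 19×1.008 + 3×14.007 + 1×15.999 = 197.282 → 197.28 g/mol.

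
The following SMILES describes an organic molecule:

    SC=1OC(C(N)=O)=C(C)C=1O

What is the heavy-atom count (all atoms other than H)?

11

Every atom symbol written in the SMILES (organic subset) is one heavy atom; implicit H are not written.
Heavy atoms by element → C:6, N:1, O:3, S:1.
Total: 11.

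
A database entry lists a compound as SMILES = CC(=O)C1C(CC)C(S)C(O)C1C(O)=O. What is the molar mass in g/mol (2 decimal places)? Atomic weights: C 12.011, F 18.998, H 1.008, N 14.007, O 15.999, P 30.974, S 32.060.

232.29 g/mol

First, the molecular formula is C10H16O4S (counting implicit H from valence).
  C: 10 × 12.011 = 120.110
  H: 16 × 1.008 = 16.128
  O: 4 × 15.999 = 63.996
  S: 1 × 32.060 = 32.060
Sum: 10×12.011 + 16×1.008 + 4×15.999 + 1×32.060 = 232.294 → 232.29 g/mol.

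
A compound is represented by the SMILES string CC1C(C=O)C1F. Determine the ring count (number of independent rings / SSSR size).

In SMILES, each pair of matching ring-closure digits denotes one ring-closing bond; the number of such bonds equals the number of independent rings.
Ring-closure bonds here: 1.

1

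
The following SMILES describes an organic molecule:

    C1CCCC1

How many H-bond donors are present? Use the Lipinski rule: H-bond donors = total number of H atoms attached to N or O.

0

Donors: find every N or O and count the H atoms it carries.
  (no N or O atoms present)
Lipinski HBD = 0.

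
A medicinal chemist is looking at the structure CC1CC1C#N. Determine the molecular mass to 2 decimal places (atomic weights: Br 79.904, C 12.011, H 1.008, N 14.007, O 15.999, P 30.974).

81.12 g/mol

First, the molecular formula is C5H7N (counting implicit H from valence).
  C: 5 × 12.011 = 60.055
  H: 7 × 1.008 = 7.056
  N: 1 × 14.007 = 14.007
Sum: 5×12.011 + 7×1.008 + 1×14.007 = 81.118 → 81.12 g/mol.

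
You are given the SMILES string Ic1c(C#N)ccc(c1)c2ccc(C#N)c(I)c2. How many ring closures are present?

2

In SMILES, each pair of matching ring-closure digits denotes one ring-closing bond; the number of such bonds equals the number of independent rings.
Ring-closure bonds here: 2.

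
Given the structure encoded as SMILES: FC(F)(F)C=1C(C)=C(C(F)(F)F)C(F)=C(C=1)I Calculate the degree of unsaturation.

4

Molecular formula: C9H4F7I.
DoU = (2C + 2 + N − H − X) / 2, where X is the halogen count and O/S are ignored.
    = (2·9 + 2 + 0 − 4 − 8) / 2 = 8 / 2 = 4.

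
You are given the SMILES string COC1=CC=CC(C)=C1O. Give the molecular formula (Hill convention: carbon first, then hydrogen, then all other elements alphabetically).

Walk through each heavy atom and fill implicit hydrogens from standard valence (C 4, N 3, O 2, S 2, halogen 1):
  atom 1: C, bond orders sum to 1 (valence 4) → 3 H
  atom 2: O, bond orders sum to 2 (valence 2) → 0 H
  atom 3: C, bond orders sum to 4 (valence 4) → 0 H
  atom 4: C, bond orders sum to 3 (valence 4) → 1 H
  atom 5: C, bond orders sum to 3 (valence 4) → 1 H
  atom 6: C, bond orders sum to 3 (valence 4) → 1 H
  atom 7: C, bond orders sum to 4 (valence 4) → 0 H
  atom 8: C, bond orders sum to 1 (valence 4) → 3 H
  atom 9: C, bond orders sum to 4 (valence 4) → 0 H
  atom 10: O, bond orders sum to 1 (valence 2) → 1 H
Totals → C:8, H:10, O:2.
In Hill order: C8H10O2.

C8H10O2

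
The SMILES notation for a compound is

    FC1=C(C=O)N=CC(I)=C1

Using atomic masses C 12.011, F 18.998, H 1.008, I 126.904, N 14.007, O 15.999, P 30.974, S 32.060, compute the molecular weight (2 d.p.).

First, the molecular formula is C6H3FINO (counting implicit H from valence).
  C: 6 × 12.011 = 72.066
  F: 1 × 18.998 = 18.998
  H: 3 × 1.008 = 3.024
  I: 1 × 126.904 = 126.904
  N: 1 × 14.007 = 14.007
  O: 1 × 15.999 = 15.999
Sum: 6×12.011 + 1×18.998 + 3×1.008 + 1×126.904 + 1×14.007 + 1×15.999 = 250.998 → 251.00 g/mol.

251.00 g/mol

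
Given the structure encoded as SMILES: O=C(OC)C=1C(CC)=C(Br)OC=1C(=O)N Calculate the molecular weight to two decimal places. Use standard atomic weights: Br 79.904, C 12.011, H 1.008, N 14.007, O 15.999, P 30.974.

First, the molecular formula is C9H10BrNO4 (counting implicit H from valence).
  Br: 1 × 79.904 = 79.904
  C: 9 × 12.011 = 108.099
  H: 10 × 1.008 = 10.080
  N: 1 × 14.007 = 14.007
  O: 4 × 15.999 = 63.996
Sum: 1×79.904 + 9×12.011 + 10×1.008 + 1×14.007 + 4×15.999 = 276.086 → 276.09 g/mol.

276.09 g/mol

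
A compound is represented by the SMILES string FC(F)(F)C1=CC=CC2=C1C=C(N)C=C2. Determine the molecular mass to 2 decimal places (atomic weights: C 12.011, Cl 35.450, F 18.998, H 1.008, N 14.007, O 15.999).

211.19 g/mol

First, the molecular formula is C11H8F3N (counting implicit H from valence).
  C: 11 × 12.011 = 132.121
  F: 3 × 18.998 = 56.994
  H: 8 × 1.008 = 8.064
  N: 1 × 14.007 = 14.007
Sum: 11×12.011 + 3×18.998 + 8×1.008 + 1×14.007 = 211.186 → 211.19 g/mol.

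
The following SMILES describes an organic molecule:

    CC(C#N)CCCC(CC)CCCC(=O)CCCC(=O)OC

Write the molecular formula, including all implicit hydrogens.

C18H31NO3

Walk through each heavy atom and fill implicit hydrogens from standard valence (C 4, N 3, O 2, S 2, halogen 1):
  atom 1: C, bond orders sum to 1 (valence 4) → 3 H
  atom 2: C, bond orders sum to 3 (valence 4) → 1 H
  atom 3: C, bond orders sum to 4 (valence 4) → 0 H
  atom 4: N, bond orders sum to 3 (valence 3) → 0 H
  atom 5: C, bond orders sum to 2 (valence 4) → 2 H
  atom 6: C, bond orders sum to 2 (valence 4) → 2 H
  atom 7: C, bond orders sum to 2 (valence 4) → 2 H
  atom 8: C, bond orders sum to 3 (valence 4) → 1 H
  atom 9: C, bond orders sum to 2 (valence 4) → 2 H
  atom 10: C, bond orders sum to 1 (valence 4) → 3 H
  atom 11: C, bond orders sum to 2 (valence 4) → 2 H
  atom 12: C, bond orders sum to 2 (valence 4) → 2 H
  atom 13: C, bond orders sum to 2 (valence 4) → 2 H
  atom 14: C, bond orders sum to 4 (valence 4) → 0 H
  atom 15: O, bond orders sum to 2 (valence 2) → 0 H
  atom 16: C, bond orders sum to 2 (valence 4) → 2 H
  atom 17: C, bond orders sum to 2 (valence 4) → 2 H
  atom 18: C, bond orders sum to 2 (valence 4) → 2 H
  atom 19: C, bond orders sum to 4 (valence 4) → 0 H
  atom 20: O, bond orders sum to 2 (valence 2) → 0 H
  atom 21: O, bond orders sum to 2 (valence 2) → 0 H
  atom 22: C, bond orders sum to 1 (valence 4) → 3 H
Totals → C:18, H:31, N:1, O:3.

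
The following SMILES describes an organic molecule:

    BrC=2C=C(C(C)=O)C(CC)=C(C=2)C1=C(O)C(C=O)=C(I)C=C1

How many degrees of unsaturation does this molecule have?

10

Molecular formula: C17H14BrIO3.
DoU = (2C + 2 + N − H − X) / 2, where X is the halogen count and O/S are ignored.
    = (2·17 + 2 + 0 − 14 − 2) / 2 = 20 / 2 = 10.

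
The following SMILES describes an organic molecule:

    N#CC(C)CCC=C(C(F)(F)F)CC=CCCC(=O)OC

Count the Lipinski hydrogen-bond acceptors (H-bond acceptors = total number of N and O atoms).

N atoms: 1; O atoms: 2.
Lipinski HBA = 1 + 2 = 3.

3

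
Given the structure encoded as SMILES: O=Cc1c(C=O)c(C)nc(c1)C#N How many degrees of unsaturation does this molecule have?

Molecular formula: C9H6N2O2.
DoU = (2C + 2 + N − H − X) / 2, where X is the halogen count and O/S are ignored.
    = (2·9 + 2 + 2 − 6 − 0) / 2 = 16 / 2 = 8.

8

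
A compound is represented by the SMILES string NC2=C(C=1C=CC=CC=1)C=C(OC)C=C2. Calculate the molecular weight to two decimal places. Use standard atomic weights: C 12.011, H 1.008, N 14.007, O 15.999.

First, the molecular formula is C13H13NO (counting implicit H from valence).
  C: 13 × 12.011 = 156.143
  H: 13 × 1.008 = 13.104
  N: 1 × 14.007 = 14.007
  O: 1 × 15.999 = 15.999
Sum: 13×12.011 + 13×1.008 + 1×14.007 + 1×15.999 = 199.253 → 199.25 g/mol.

199.25 g/mol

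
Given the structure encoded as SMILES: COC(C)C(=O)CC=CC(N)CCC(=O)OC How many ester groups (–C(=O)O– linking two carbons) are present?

1

The ester motif appears at heavy-atom position 14 in the SMILES.
Other groups present: 1 alkene, 1 ether, 1 ketone, 1 primary amine.
Ester count: 1.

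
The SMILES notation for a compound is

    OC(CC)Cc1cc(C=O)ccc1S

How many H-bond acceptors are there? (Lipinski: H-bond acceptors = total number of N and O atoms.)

2

N atoms: 0; O atoms: 2.
Lipinski HBA = 0 + 2 = 2.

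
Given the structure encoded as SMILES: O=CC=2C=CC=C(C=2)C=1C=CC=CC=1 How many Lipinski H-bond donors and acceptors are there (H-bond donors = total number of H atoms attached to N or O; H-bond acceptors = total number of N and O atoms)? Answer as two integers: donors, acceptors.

Donors: find every N or O and count the H atoms it carries.
  atom 1 (O): bond orders sum to 2 → 0 H
Lipinski HBD = 0.
Acceptors: N atoms = 0, O atoms = 1 → HBA = 1.

0, 1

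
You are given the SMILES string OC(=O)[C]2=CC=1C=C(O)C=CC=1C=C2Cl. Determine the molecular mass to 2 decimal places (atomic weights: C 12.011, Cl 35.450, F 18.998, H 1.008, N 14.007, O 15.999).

First, the molecular formula is C11H7ClO3 (counting implicit H from valence).
  C: 11 × 12.011 = 132.121
  Cl: 1 × 35.450 = 35.450
  H: 7 × 1.008 = 7.056
  O: 3 × 15.999 = 47.997
Sum: 11×12.011 + 1×35.450 + 7×1.008 + 3×15.999 = 222.624 → 222.62 g/mol.

222.62 g/mol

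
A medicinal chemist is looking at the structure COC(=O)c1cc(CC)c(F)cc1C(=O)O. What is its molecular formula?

C11H11FO4

Walk through each heavy atom and fill implicit hydrogens from standard valence (C 4, N 3, O 2, S 2, halogen 1); for lowercase aromatic atoms, an aromatic c carries 1 H when it has two neighbours and 0 H with three, and aromatic n carries 0 H:
  atom 1: C, bond orders sum to 1 (valence 4) → 3 H
  atom 2: O, bond orders sum to 2 (valence 2) → 0 H
  atom 3: C, bond orders sum to 4 (valence 4) → 0 H
  atom 4: O, bond orders sum to 2 (valence 2) → 0 H
  atom 5: aromatic c, 3 neighbours → 0 H
  atom 6: aromatic c, 2 neighbours → 1 H
  atom 7: aromatic c, 3 neighbours → 0 H
  atom 8: C, bond orders sum to 2 (valence 4) → 2 H
  atom 9: C, bond orders sum to 1 (valence 4) → 3 H
  atom 10: aromatic c, 3 neighbours → 0 H
  atom 11: F (halogen, monovalent) → 0 H
  atom 12: aromatic c, 2 neighbours → 1 H
  atom 13: aromatic c, 3 neighbours → 0 H
  atom 14: C, bond orders sum to 4 (valence 4) → 0 H
  atom 15: O, bond orders sum to 2 (valence 2) → 0 H
  atom 16: O, bond orders sum to 1 (valence 2) → 1 H
Totals → C:11, H:11, F:1, O:4.
In Hill order: C11H11FO4.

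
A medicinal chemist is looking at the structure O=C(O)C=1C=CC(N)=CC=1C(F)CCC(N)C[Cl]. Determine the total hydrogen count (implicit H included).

16

Walk through each heavy atom and fill implicit hydrogens from standard valence (C 4, N 3, O 2, S 2, halogen 1):
  atom 1: O, bond orders sum to 2 (valence 2) → 0 H
  atom 2: C, bond orders sum to 4 (valence 4) → 0 H
  atom 3: O, bond orders sum to 1 (valence 2) → 1 H
  atom 4: C, bond orders sum to 4 (valence 4) → 0 H
  atom 5: C, bond orders sum to 3 (valence 4) → 1 H
  atom 6: C, bond orders sum to 3 (valence 4) → 1 H
  atom 7: C, bond orders sum to 4 (valence 4) → 0 H
  atom 8: N, bond orders sum to 1 (valence 3) → 2 H
  atom 9: C, bond orders sum to 3 (valence 4) → 1 H
  atom 10: C, bond orders sum to 4 (valence 4) → 0 H
  atom 11: C, bond orders sum to 3 (valence 4) → 1 H
  atom 12: F (halogen, monovalent) → 0 H
  atom 13: C, bond orders sum to 2 (valence 4) → 2 H
  atom 14: C, bond orders sum to 2 (valence 4) → 2 H
  atom 15: C, bond orders sum to 3 (valence 4) → 1 H
  atom 16: N, bond orders sum to 1 (valence 3) → 2 H
  atom 17: C, bond orders sum to 2 (valence 4) → 2 H
  atom 18: Cl with explicit H count 0
Total hydrogens: 16.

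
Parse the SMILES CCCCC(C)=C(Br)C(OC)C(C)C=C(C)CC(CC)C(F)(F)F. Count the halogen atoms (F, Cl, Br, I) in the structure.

Halogen atoms appear at heavy-atom positions 8, 22, 23, 24 (1×Br, 3×F).
Other groups present: 2 alkene, 1 ether.
Halogen count: 4.

4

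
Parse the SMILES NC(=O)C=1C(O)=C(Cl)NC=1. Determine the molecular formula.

Walk through each heavy atom and fill implicit hydrogens from standard valence (C 4, N 3, O 2, S 2, halogen 1):
  atom 1: N, bond orders sum to 1 (valence 3) → 2 H
  atom 2: C, bond orders sum to 4 (valence 4) → 0 H
  atom 3: O, bond orders sum to 2 (valence 2) → 0 H
  atom 4: C, bond orders sum to 4 (valence 4) → 0 H
  atom 5: C, bond orders sum to 4 (valence 4) → 0 H
  atom 6: O, bond orders sum to 1 (valence 2) → 1 H
  atom 7: C, bond orders sum to 4 (valence 4) → 0 H
  atom 8: Cl (halogen, monovalent) → 0 H
  atom 9: N, bond orders sum to 2 (valence 3) → 1 H
  atom 10: C, bond orders sum to 3 (valence 4) → 1 H
Totals → C:5, H:5, Cl:1, N:2, O:2.

C5H5ClN2O2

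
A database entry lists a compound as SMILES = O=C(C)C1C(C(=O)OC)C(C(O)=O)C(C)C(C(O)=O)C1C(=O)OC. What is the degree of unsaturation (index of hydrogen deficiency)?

Degree of unsaturation = (number of rings) + (number of π bonds).
Ring closures in the SMILES: 1.
π bonds: 5 double bonds (each 1 DoU) → 5 DoU from unsaturation.
Total DoU = 1 + 5 = 6.

6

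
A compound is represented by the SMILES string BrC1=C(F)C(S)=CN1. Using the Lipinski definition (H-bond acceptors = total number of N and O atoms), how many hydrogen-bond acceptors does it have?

1

N atoms: 1; O atoms: 0.
Lipinski HBA = 1 + 0 = 1.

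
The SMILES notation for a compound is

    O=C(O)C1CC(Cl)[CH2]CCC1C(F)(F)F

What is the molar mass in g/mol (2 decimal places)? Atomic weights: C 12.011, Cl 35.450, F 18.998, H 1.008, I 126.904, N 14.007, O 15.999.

244.64 g/mol

First, the molecular formula is C9H12ClF3O2 (counting implicit H from valence).
  C: 9 × 12.011 = 108.099
  Cl: 1 × 35.450 = 35.450
  F: 3 × 18.998 = 56.994
  H: 12 × 1.008 = 12.096
  O: 2 × 15.999 = 31.998
Sum: 9×12.011 + 1×35.450 + 3×18.998 + 12×1.008 + 2×15.999 = 244.637 → 244.64 g/mol.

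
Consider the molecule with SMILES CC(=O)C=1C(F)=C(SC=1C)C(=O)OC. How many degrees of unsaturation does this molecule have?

5

Degree of unsaturation = (number of rings) + (number of π bonds).
Ring closures in the SMILES: 1.
π bonds: 4 double bonds (each 1 DoU) → 4 DoU from unsaturation.
Total DoU = 1 + 4 = 5.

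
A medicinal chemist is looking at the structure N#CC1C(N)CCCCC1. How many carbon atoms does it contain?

8

Count every carbon token in the SMILES (each C, including those in ring-closure positions and inside branches).
Carbon count: 8.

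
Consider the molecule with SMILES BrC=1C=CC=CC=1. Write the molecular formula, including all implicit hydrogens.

Walk through each heavy atom and fill implicit hydrogens from standard valence (C 4, N 3, O 2, S 2, halogen 1):
  atom 1: Br (halogen, monovalent) → 0 H
  atom 2: C, bond orders sum to 4 (valence 4) → 0 H
  atom 3: C, bond orders sum to 3 (valence 4) → 1 H
  atom 4: C, bond orders sum to 3 (valence 4) → 1 H
  atom 5: C, bond orders sum to 3 (valence 4) → 1 H
  atom 6: C, bond orders sum to 3 (valence 4) → 1 H
  atom 7: C, bond orders sum to 3 (valence 4) → 1 H
Totals → C:6, H:5, Br:1.

C6H5Br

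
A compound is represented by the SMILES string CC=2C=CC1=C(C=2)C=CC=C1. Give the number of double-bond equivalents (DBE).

7

Degree of unsaturation = (number of rings) + (number of π bonds).
Ring closures in the SMILES: 2.
π bonds: 5 double bonds (each 1 DoU) → 5 DoU from unsaturation.
Total DoU = 2 + 5 = 7.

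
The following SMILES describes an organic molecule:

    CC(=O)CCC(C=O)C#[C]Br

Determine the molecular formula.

Walk through each heavy atom and fill implicit hydrogens from standard valence (C 4, N 3, O 2, S 2, halogen 1):
  atom 1: C, bond orders sum to 1 (valence 4) → 3 H
  atom 2: C, bond orders sum to 4 (valence 4) → 0 H
  atom 3: O, bond orders sum to 2 (valence 2) → 0 H
  atom 4: C, bond orders sum to 2 (valence 4) → 2 H
  atom 5: C, bond orders sum to 2 (valence 4) → 2 H
  atom 6: C, bond orders sum to 3 (valence 4) → 1 H
  atom 7: C, bond orders sum to 3 (valence 4) → 1 H
  atom 8: O, bond orders sum to 2 (valence 2) → 0 H
  atom 9: C, bond orders sum to 4 (valence 4) → 0 H
  atom 10: C with explicit H count 0
  atom 11: Br (halogen, monovalent) → 0 H
Totals → C:8, H:9, Br:1, O:2.
In Hill order: C8H9BrO2.

C8H9BrO2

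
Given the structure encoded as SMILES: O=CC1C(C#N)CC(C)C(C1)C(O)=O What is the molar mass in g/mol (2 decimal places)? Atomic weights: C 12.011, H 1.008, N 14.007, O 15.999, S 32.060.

First, the molecular formula is C10H13NO3 (counting implicit H from valence).
  C: 10 × 12.011 = 120.110
  H: 13 × 1.008 = 13.104
  N: 1 × 14.007 = 14.007
  O: 3 × 15.999 = 47.997
Sum: 10×12.011 + 13×1.008 + 1×14.007 + 3×15.999 = 195.218 → 195.22 g/mol.

195.22 g/mol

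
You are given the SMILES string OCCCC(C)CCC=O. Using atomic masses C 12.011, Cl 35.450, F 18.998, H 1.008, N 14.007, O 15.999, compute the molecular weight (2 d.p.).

144.21 g/mol

First, the molecular formula is C8H16O2 (counting implicit H from valence).
  C: 8 × 12.011 = 96.088
  H: 16 × 1.008 = 16.128
  O: 2 × 15.999 = 31.998
Sum: 8×12.011 + 16×1.008 + 2×15.999 = 144.214 → 144.21 g/mol.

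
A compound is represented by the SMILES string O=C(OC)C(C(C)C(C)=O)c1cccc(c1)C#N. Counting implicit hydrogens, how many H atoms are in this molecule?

15

Walk through each heavy atom and fill implicit hydrogens from standard valence (C 4, N 3, O 2, S 2, halogen 1); for lowercase aromatic atoms, an aromatic c carries 1 H when it has two neighbours and 0 H with three, and aromatic n carries 0 H:
  atom 1: O, bond orders sum to 2 (valence 2) → 0 H
  atom 2: C, bond orders sum to 4 (valence 4) → 0 H
  atom 3: O, bond orders sum to 2 (valence 2) → 0 H
  atom 4: C, bond orders sum to 1 (valence 4) → 3 H
  atom 5: C, bond orders sum to 3 (valence 4) → 1 H
  atom 6: C, bond orders sum to 3 (valence 4) → 1 H
  atom 7: C, bond orders sum to 1 (valence 4) → 3 H
  atom 8: C, bond orders sum to 4 (valence 4) → 0 H
  atom 9: C, bond orders sum to 1 (valence 4) → 3 H
  atom 10: O, bond orders sum to 2 (valence 2) → 0 H
  atom 11: aromatic c, 3 neighbours → 0 H
  atom 12: aromatic c, 2 neighbours → 1 H
  atom 13: aromatic c, 2 neighbours → 1 H
  atom 14: aromatic c, 2 neighbours → 1 H
  atom 15: aromatic c, 3 neighbours → 0 H
  atom 16: aromatic c, 2 neighbours → 1 H
  atom 17: C, bond orders sum to 4 (valence 4) → 0 H
  atom 18: N, bond orders sum to 3 (valence 3) → 0 H
Total hydrogens: 15.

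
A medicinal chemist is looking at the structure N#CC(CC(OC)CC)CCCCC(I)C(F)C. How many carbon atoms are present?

Count every carbon token in the SMILES (each C, including those in ring-closure positions and inside branches).
Carbon count: 14.

14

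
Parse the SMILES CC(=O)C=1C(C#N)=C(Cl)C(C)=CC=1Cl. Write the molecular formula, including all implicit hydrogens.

C10H7Cl2NO

Walk through each heavy atom and fill implicit hydrogens from standard valence (C 4, N 3, O 2, S 2, halogen 1):
  atom 1: C, bond orders sum to 1 (valence 4) → 3 H
  atom 2: C, bond orders sum to 4 (valence 4) → 0 H
  atom 3: O, bond orders sum to 2 (valence 2) → 0 H
  atom 4: C, bond orders sum to 4 (valence 4) → 0 H
  atom 5: C, bond orders sum to 4 (valence 4) → 0 H
  atom 6: C, bond orders sum to 4 (valence 4) → 0 H
  atom 7: N, bond orders sum to 3 (valence 3) → 0 H
  atom 8: C, bond orders sum to 4 (valence 4) → 0 H
  atom 9: Cl (halogen, monovalent) → 0 H
  atom 10: C, bond orders sum to 4 (valence 4) → 0 H
  atom 11: C, bond orders sum to 1 (valence 4) → 3 H
  atom 12: C, bond orders sum to 3 (valence 4) → 1 H
  atom 13: C, bond orders sum to 4 (valence 4) → 0 H
  atom 14: Cl (halogen, monovalent) → 0 H
Totals → C:10, H:7, Cl:2, N:1, O:1.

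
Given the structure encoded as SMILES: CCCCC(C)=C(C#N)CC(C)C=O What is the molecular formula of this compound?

Walk through each heavy atom and fill implicit hydrogens from standard valence (C 4, N 3, O 2, S 2, halogen 1):
  atom 1: C, bond orders sum to 1 (valence 4) → 3 H
  atom 2: C, bond orders sum to 2 (valence 4) → 2 H
  atom 3: C, bond orders sum to 2 (valence 4) → 2 H
  atom 4: C, bond orders sum to 2 (valence 4) → 2 H
  atom 5: C, bond orders sum to 4 (valence 4) → 0 H
  atom 6: C, bond orders sum to 1 (valence 4) → 3 H
  atom 7: C, bond orders sum to 4 (valence 4) → 0 H
  atom 8: C, bond orders sum to 4 (valence 4) → 0 H
  atom 9: N, bond orders sum to 3 (valence 3) → 0 H
  atom 10: C, bond orders sum to 2 (valence 4) → 2 H
  atom 11: C, bond orders sum to 3 (valence 4) → 1 H
  atom 12: C, bond orders sum to 1 (valence 4) → 3 H
  atom 13: C, bond orders sum to 3 (valence 4) → 1 H
  atom 14: O, bond orders sum to 2 (valence 2) → 0 H
Totals → C:12, H:19, N:1, O:1.
In Hill order: C12H19NO.

C12H19NO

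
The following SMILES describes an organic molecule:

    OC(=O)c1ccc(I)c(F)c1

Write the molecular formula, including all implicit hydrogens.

C7H4FIO2

Walk through each heavy atom and fill implicit hydrogens from standard valence (C 4, N 3, O 2, S 2, halogen 1); for lowercase aromatic atoms, an aromatic c carries 1 H when it has two neighbours and 0 H with three, and aromatic n carries 0 H:
  atom 1: O, bond orders sum to 1 (valence 2) → 1 H
  atom 2: C, bond orders sum to 4 (valence 4) → 0 H
  atom 3: O, bond orders sum to 2 (valence 2) → 0 H
  atom 4: aromatic c, 3 neighbours → 0 H
  atom 5: aromatic c, 2 neighbours → 1 H
  atom 6: aromatic c, 2 neighbours → 1 H
  atom 7: aromatic c, 3 neighbours → 0 H
  atom 8: I (halogen, monovalent) → 0 H
  atom 9: aromatic c, 3 neighbours → 0 H
  atom 10: F (halogen, monovalent) → 0 H
  atom 11: aromatic c, 2 neighbours → 1 H
Totals → C:7, H:4, F:1, I:1, O:2.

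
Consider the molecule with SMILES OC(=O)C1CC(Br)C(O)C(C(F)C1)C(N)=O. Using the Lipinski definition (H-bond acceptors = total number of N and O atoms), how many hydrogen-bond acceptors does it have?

5

N atoms: 1; O atoms: 4.
Lipinski HBA = 1 + 4 = 5.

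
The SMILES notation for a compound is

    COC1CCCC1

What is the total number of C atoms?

Count every carbon token in the SMILES (each C, including those in ring-closure positions and inside branches).
Carbon count: 6.

6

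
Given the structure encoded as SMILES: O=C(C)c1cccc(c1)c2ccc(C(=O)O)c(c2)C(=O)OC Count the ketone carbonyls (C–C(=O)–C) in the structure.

1

The ketone motif appears at heavy-atom position 2 in the SMILES.
Other groups present: 1 carboxylic acid, 1 ester.
Ketone count: 1.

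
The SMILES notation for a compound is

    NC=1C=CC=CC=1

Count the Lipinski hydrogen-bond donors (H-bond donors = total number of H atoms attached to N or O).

2

Donors: find every N or O and count the H atoms it carries.
  atom 1 (N): bond orders sum to 1 → 2 H
Lipinski HBD = 2.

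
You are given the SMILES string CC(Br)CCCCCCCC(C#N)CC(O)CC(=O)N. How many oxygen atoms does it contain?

2

Scan the SMILES for O atoms (remember two-letter symbols like Cl and Br are single atoms).
Oxygen count: 2.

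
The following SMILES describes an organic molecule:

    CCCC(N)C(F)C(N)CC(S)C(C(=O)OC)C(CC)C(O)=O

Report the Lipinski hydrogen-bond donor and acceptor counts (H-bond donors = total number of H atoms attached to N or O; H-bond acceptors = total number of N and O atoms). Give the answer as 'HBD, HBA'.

5, 6

Donors: find every N or O and count the H atoms it carries.
  atom 5 (N): bond orders sum to 1 → 2 H
  atom 9 (N): bond orders sum to 1 → 2 H
  atom 15 (O): bond orders sum to 2 → 0 H
  atom 16 (O): bond orders sum to 2 → 0 H
  atom 22 (O): bond orders sum to 1 → 1 H
  atom 23 (O): bond orders sum to 2 → 0 H
Lipinski HBD = 5.
Acceptors: N atoms = 2, O atoms = 4 → HBA = 6.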